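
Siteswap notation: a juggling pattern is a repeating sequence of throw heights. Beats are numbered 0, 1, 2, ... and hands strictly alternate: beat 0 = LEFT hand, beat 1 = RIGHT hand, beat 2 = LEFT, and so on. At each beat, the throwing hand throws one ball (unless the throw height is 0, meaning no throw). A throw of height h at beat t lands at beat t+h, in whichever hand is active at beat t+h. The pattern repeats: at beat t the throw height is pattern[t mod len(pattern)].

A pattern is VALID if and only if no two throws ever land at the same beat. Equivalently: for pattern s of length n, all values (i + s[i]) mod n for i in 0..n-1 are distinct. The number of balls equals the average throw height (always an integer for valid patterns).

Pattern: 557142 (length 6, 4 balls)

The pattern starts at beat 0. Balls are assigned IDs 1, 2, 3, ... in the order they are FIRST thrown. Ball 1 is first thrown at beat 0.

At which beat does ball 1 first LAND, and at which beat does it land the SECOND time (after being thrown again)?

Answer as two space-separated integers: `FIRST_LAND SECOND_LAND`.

Beat 0 (L): throw ball1 h=5 -> lands@5:R; in-air after throw: [b1@5:R]
Beat 1 (R): throw ball2 h=5 -> lands@6:L; in-air after throw: [b1@5:R b2@6:L]
Beat 2 (L): throw ball3 h=7 -> lands@9:R; in-air after throw: [b1@5:R b2@6:L b3@9:R]
Beat 3 (R): throw ball4 h=1 -> lands@4:L; in-air after throw: [b4@4:L b1@5:R b2@6:L b3@9:R]
Beat 4 (L): throw ball4 h=4 -> lands@8:L; in-air after throw: [b1@5:R b2@6:L b4@8:L b3@9:R]
Beat 5 (R): throw ball1 h=2 -> lands@7:R; in-air after throw: [b2@6:L b1@7:R b4@8:L b3@9:R]
Beat 6 (L): throw ball2 h=5 -> lands@11:R; in-air after throw: [b1@7:R b4@8:L b3@9:R b2@11:R]
Beat 7 (R): throw ball1 h=5 -> lands@12:L; in-air after throw: [b4@8:L b3@9:R b2@11:R b1@12:L]
Ball 1: thrown@0 h=5 -> first land @5; rethrown@5 h=2 -> second land @7

Answer: 5 7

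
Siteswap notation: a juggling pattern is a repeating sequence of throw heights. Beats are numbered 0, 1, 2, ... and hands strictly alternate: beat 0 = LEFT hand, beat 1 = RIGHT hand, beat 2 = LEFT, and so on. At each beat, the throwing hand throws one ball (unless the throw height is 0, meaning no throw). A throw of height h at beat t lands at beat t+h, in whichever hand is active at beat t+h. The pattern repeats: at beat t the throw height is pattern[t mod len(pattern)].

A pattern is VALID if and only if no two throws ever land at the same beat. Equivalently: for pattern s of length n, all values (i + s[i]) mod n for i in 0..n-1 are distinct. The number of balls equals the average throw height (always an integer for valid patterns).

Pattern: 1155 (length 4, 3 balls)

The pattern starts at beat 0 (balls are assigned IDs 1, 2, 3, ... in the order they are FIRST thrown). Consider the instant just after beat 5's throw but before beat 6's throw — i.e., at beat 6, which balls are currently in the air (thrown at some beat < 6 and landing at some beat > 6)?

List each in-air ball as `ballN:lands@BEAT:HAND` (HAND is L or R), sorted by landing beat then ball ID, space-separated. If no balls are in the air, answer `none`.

Beat 0 (L): throw ball1 h=1 -> lands@1:R; in-air after throw: [b1@1:R]
Beat 1 (R): throw ball1 h=1 -> lands@2:L; in-air after throw: [b1@2:L]
Beat 2 (L): throw ball1 h=5 -> lands@7:R; in-air after throw: [b1@7:R]
Beat 3 (R): throw ball2 h=5 -> lands@8:L; in-air after throw: [b1@7:R b2@8:L]
Beat 4 (L): throw ball3 h=1 -> lands@5:R; in-air after throw: [b3@5:R b1@7:R b2@8:L]
Beat 5 (R): throw ball3 h=1 -> lands@6:L; in-air after throw: [b3@6:L b1@7:R b2@8:L]
Beat 6 (L): throw ball3 h=5 -> lands@11:R; in-air after throw: [b1@7:R b2@8:L b3@11:R]

Answer: ball1:lands@7:R ball2:lands@8:L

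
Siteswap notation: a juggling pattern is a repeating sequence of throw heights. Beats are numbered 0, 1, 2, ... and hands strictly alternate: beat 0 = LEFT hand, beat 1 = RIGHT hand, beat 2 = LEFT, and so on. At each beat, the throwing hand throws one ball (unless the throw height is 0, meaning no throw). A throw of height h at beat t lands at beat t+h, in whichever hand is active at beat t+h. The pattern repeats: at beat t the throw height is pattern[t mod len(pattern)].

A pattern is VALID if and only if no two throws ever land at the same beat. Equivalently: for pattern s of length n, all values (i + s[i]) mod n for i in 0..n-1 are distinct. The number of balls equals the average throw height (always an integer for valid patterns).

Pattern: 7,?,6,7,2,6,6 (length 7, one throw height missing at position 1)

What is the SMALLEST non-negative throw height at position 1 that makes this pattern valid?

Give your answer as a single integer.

Answer: 1

Derivation:
i=0: (0 + 7) mod 7 = 0
i=1: s[i]=? (unknown)
i=2: (2 + 6) mod 7 = 1
i=3: (3 + 7) mod 7 = 3
i=4: (4 + 2) mod 7 = 6
i=5: (5 + 6) mod 7 = 4
i=6: (6 + 6) mod 7 = 5
Known residues: [0, 1, 3, 4, 5, 6]; need a permutation of 0..6, so missing residue r = 2
Need (1 + s) mod 7 = 2; smallest s = (2 - 1) mod 7 = 1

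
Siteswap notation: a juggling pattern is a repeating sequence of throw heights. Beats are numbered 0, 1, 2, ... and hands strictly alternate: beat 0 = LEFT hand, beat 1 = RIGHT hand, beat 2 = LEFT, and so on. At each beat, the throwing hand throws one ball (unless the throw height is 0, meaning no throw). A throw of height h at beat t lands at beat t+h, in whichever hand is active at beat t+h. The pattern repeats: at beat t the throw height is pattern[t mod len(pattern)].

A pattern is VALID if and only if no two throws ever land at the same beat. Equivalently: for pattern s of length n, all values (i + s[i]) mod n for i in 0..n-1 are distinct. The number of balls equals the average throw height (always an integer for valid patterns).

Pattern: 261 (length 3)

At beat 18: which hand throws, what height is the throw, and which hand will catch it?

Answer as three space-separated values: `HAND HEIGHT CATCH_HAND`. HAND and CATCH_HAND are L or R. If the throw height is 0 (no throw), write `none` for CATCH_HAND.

Answer: L 2 L

Derivation:
Beat 18: 18 mod 2 = 0, so hand = L
Throw height = pattern[18 mod 3] = pattern[0] = 2
Lands at beat 18+2=20, 20 mod 2 = 0, so catch hand = L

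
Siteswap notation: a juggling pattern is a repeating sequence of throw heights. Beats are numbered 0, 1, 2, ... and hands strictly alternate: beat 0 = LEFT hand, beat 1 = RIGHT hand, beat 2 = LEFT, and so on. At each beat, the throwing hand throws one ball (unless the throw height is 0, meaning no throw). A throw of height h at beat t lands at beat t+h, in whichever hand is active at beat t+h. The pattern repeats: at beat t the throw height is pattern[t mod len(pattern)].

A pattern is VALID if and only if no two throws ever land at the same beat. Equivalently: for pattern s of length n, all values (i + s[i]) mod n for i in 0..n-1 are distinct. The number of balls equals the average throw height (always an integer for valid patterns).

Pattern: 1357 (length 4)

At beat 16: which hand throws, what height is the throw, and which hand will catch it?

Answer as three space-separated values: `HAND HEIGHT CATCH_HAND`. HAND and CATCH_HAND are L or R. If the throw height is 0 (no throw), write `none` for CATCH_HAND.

Answer: L 1 R

Derivation:
Beat 16: 16 mod 2 = 0, so hand = L
Throw height = pattern[16 mod 4] = pattern[0] = 1
Lands at beat 16+1=17, 17 mod 2 = 1, so catch hand = R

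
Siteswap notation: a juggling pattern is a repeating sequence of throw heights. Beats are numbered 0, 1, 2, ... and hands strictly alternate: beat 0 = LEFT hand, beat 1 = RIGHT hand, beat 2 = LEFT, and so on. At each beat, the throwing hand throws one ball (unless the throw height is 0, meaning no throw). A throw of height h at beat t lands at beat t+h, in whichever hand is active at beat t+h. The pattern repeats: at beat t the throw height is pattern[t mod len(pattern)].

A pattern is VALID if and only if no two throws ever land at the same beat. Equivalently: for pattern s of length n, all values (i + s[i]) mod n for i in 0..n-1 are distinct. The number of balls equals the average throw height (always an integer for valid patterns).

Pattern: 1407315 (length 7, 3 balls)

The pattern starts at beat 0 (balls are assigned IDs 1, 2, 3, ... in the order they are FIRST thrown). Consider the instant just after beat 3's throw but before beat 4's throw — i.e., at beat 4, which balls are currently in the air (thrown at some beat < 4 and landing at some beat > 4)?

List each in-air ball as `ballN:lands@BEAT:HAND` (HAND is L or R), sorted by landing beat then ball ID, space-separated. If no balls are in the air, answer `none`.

Beat 0 (L): throw ball1 h=1 -> lands@1:R; in-air after throw: [b1@1:R]
Beat 1 (R): throw ball1 h=4 -> lands@5:R; in-air after throw: [b1@5:R]
Beat 3 (R): throw ball2 h=7 -> lands@10:L; in-air after throw: [b1@5:R b2@10:L]
Beat 4 (L): throw ball3 h=3 -> lands@7:R; in-air after throw: [b1@5:R b3@7:R b2@10:L]

Answer: ball1:lands@5:R ball2:lands@10:L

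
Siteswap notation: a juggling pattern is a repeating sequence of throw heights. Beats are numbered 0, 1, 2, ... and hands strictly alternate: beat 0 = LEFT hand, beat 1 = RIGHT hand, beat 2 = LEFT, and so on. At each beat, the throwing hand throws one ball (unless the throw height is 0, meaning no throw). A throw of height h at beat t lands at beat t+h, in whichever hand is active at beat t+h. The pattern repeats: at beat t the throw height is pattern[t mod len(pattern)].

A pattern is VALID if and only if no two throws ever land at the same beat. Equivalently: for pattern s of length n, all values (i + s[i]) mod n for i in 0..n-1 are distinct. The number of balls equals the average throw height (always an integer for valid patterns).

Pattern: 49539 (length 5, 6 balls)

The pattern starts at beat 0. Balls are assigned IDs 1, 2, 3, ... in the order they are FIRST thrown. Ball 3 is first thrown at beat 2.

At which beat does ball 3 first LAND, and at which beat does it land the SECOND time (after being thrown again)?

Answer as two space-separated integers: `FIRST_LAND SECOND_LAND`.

Beat 0 (L): throw ball1 h=4 -> lands@4:L; in-air after throw: [b1@4:L]
Beat 1 (R): throw ball2 h=9 -> lands@10:L; in-air after throw: [b1@4:L b2@10:L]
Beat 2 (L): throw ball3 h=5 -> lands@7:R; in-air after throw: [b1@4:L b3@7:R b2@10:L]
Beat 3 (R): throw ball4 h=3 -> lands@6:L; in-air after throw: [b1@4:L b4@6:L b3@7:R b2@10:L]
Beat 4 (L): throw ball1 h=9 -> lands@13:R; in-air after throw: [b4@6:L b3@7:R b2@10:L b1@13:R]
Beat 5 (R): throw ball5 h=4 -> lands@9:R; in-air after throw: [b4@6:L b3@7:R b5@9:R b2@10:L b1@13:R]
Beat 6 (L): throw ball4 h=9 -> lands@15:R; in-air after throw: [b3@7:R b5@9:R b2@10:L b1@13:R b4@15:R]
Beat 7 (R): throw ball3 h=5 -> lands@12:L; in-air after throw: [b5@9:R b2@10:L b3@12:L b1@13:R b4@15:R]
Beat 8 (L): throw ball6 h=3 -> lands@11:R; in-air after throw: [b5@9:R b2@10:L b6@11:R b3@12:L b1@13:R b4@15:R]
Beat 9 (R): throw ball5 h=9 -> lands@18:L; in-air after throw: [b2@10:L b6@11:R b3@12:L b1@13:R b4@15:R b5@18:L]
Beat 10 (L): throw ball2 h=4 -> lands@14:L; in-air after throw: [b6@11:R b3@12:L b1@13:R b2@14:L b4@15:R b5@18:L]
Beat 11 (R): throw ball6 h=9 -> lands@20:L; in-air after throw: [b3@12:L b1@13:R b2@14:L b4@15:R b5@18:L b6@20:L]
Beat 12 (L): throw ball3 h=5 -> lands@17:R; in-air after throw: [b1@13:R b2@14:L b4@15:R b3@17:R b5@18:L b6@20:L]
Ball 3: thrown@2 h=5 -> first land @7; rethrown@7 h=5 -> second land @12

Answer: 7 12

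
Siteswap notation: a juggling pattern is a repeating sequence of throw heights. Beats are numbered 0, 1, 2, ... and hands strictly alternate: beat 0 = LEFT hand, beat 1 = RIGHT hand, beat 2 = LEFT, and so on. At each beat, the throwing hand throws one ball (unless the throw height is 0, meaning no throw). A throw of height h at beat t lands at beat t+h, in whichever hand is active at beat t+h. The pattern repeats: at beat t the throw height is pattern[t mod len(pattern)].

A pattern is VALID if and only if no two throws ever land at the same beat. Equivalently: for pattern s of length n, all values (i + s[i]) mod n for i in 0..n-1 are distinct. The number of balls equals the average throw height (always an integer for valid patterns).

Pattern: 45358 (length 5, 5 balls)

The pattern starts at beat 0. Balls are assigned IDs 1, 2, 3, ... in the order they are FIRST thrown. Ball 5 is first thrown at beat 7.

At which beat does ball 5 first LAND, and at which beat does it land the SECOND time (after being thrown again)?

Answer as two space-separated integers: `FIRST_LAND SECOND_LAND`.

Beat 0 (L): throw ball1 h=4 -> lands@4:L; in-air after throw: [b1@4:L]
Beat 1 (R): throw ball2 h=5 -> lands@6:L; in-air after throw: [b1@4:L b2@6:L]
Beat 2 (L): throw ball3 h=3 -> lands@5:R; in-air after throw: [b1@4:L b3@5:R b2@6:L]
Beat 3 (R): throw ball4 h=5 -> lands@8:L; in-air after throw: [b1@4:L b3@5:R b2@6:L b4@8:L]
Beat 4 (L): throw ball1 h=8 -> lands@12:L; in-air after throw: [b3@5:R b2@6:L b4@8:L b1@12:L]
Beat 5 (R): throw ball3 h=4 -> lands@9:R; in-air after throw: [b2@6:L b4@8:L b3@9:R b1@12:L]
Beat 6 (L): throw ball2 h=5 -> lands@11:R; in-air after throw: [b4@8:L b3@9:R b2@11:R b1@12:L]
Beat 7 (R): throw ball5 h=3 -> lands@10:L; in-air after throw: [b4@8:L b3@9:R b5@10:L b2@11:R b1@12:L]
Beat 8 (L): throw ball4 h=5 -> lands@13:R; in-air after throw: [b3@9:R b5@10:L b2@11:R b1@12:L b4@13:R]
Beat 9 (R): throw ball3 h=8 -> lands@17:R; in-air after throw: [b5@10:L b2@11:R b1@12:L b4@13:R b3@17:R]
Beat 10 (L): throw ball5 h=4 -> lands@14:L; in-air after throw: [b2@11:R b1@12:L b4@13:R b5@14:L b3@17:R]
Beat 11 (R): throw ball2 h=5 -> lands@16:L; in-air after throw: [b1@12:L b4@13:R b5@14:L b2@16:L b3@17:R]
Beat 12 (L): throw ball1 h=3 -> lands@15:R; in-air after throw: [b4@13:R b5@14:L b1@15:R b2@16:L b3@17:R]
Beat 13 (R): throw ball4 h=5 -> lands@18:L; in-air after throw: [b5@14:L b1@15:R b2@16:L b3@17:R b4@18:L]
Beat 14 (L): throw ball5 h=8 -> lands@22:L; in-air after throw: [b1@15:R b2@16:L b3@17:R b4@18:L b5@22:L]
Ball 5: thrown@7 h=3 -> first land @10; rethrown@10 h=4 -> second land @14

Answer: 10 14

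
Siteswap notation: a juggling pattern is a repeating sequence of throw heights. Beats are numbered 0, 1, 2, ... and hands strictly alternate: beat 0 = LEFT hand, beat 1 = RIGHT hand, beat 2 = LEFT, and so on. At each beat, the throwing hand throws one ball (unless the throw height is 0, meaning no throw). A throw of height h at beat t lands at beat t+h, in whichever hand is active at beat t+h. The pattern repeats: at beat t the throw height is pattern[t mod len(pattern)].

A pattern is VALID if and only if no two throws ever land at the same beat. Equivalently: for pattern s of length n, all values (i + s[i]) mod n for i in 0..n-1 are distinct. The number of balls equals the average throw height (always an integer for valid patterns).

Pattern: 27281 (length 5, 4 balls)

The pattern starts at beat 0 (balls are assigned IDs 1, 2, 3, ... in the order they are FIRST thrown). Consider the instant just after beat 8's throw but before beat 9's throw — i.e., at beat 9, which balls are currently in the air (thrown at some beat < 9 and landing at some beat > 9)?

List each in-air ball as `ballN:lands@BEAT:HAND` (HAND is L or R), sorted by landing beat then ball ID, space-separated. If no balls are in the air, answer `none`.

Beat 0 (L): throw ball1 h=2 -> lands@2:L; in-air after throw: [b1@2:L]
Beat 1 (R): throw ball2 h=7 -> lands@8:L; in-air after throw: [b1@2:L b2@8:L]
Beat 2 (L): throw ball1 h=2 -> lands@4:L; in-air after throw: [b1@4:L b2@8:L]
Beat 3 (R): throw ball3 h=8 -> lands@11:R; in-air after throw: [b1@4:L b2@8:L b3@11:R]
Beat 4 (L): throw ball1 h=1 -> lands@5:R; in-air after throw: [b1@5:R b2@8:L b3@11:R]
Beat 5 (R): throw ball1 h=2 -> lands@7:R; in-air after throw: [b1@7:R b2@8:L b3@11:R]
Beat 6 (L): throw ball4 h=7 -> lands@13:R; in-air after throw: [b1@7:R b2@8:L b3@11:R b4@13:R]
Beat 7 (R): throw ball1 h=2 -> lands@9:R; in-air after throw: [b2@8:L b1@9:R b3@11:R b4@13:R]
Beat 8 (L): throw ball2 h=8 -> lands@16:L; in-air after throw: [b1@9:R b3@11:R b4@13:R b2@16:L]
Beat 9 (R): throw ball1 h=1 -> lands@10:L; in-air after throw: [b1@10:L b3@11:R b4@13:R b2@16:L]

Answer: ball3:lands@11:R ball4:lands@13:R ball2:lands@16:L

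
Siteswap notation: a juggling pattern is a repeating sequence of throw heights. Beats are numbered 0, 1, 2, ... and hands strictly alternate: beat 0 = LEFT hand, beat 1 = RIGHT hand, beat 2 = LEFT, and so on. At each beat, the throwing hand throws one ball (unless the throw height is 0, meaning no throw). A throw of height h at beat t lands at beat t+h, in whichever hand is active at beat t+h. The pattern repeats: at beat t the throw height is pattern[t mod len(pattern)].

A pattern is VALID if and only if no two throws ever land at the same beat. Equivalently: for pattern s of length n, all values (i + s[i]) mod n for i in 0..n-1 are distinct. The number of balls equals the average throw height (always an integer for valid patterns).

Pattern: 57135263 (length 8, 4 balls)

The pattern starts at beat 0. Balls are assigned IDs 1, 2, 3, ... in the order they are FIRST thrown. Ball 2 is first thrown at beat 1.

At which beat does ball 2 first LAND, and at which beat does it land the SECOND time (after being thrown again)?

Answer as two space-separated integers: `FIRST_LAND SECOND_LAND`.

Answer: 8 13

Derivation:
Beat 0 (L): throw ball1 h=5 -> lands@5:R; in-air after throw: [b1@5:R]
Beat 1 (R): throw ball2 h=7 -> lands@8:L; in-air after throw: [b1@5:R b2@8:L]
Beat 2 (L): throw ball3 h=1 -> lands@3:R; in-air after throw: [b3@3:R b1@5:R b2@8:L]
Beat 3 (R): throw ball3 h=3 -> lands@6:L; in-air after throw: [b1@5:R b3@6:L b2@8:L]
Beat 4 (L): throw ball4 h=5 -> lands@9:R; in-air after throw: [b1@5:R b3@6:L b2@8:L b4@9:R]
Beat 5 (R): throw ball1 h=2 -> lands@7:R; in-air after throw: [b3@6:L b1@7:R b2@8:L b4@9:R]
Beat 6 (L): throw ball3 h=6 -> lands@12:L; in-air after throw: [b1@7:R b2@8:L b4@9:R b3@12:L]
Beat 7 (R): throw ball1 h=3 -> lands@10:L; in-air after throw: [b2@8:L b4@9:R b1@10:L b3@12:L]
Beat 8 (L): throw ball2 h=5 -> lands@13:R; in-air after throw: [b4@9:R b1@10:L b3@12:L b2@13:R]
Beat 9 (R): throw ball4 h=7 -> lands@16:L; in-air after throw: [b1@10:L b3@12:L b2@13:R b4@16:L]
Beat 10 (L): throw ball1 h=1 -> lands@11:R; in-air after throw: [b1@11:R b3@12:L b2@13:R b4@16:L]
Beat 11 (R): throw ball1 h=3 -> lands@14:L; in-air after throw: [b3@12:L b2@13:R b1@14:L b4@16:L]
Beat 12 (L): throw ball3 h=5 -> lands@17:R; in-air after throw: [b2@13:R b1@14:L b4@16:L b3@17:R]
Beat 13 (R): throw ball2 h=2 -> lands@15:R; in-air after throw: [b1@14:L b2@15:R b4@16:L b3@17:R]
Ball 2: thrown@1 h=7 -> first land @8; rethrown@8 h=5 -> second land @13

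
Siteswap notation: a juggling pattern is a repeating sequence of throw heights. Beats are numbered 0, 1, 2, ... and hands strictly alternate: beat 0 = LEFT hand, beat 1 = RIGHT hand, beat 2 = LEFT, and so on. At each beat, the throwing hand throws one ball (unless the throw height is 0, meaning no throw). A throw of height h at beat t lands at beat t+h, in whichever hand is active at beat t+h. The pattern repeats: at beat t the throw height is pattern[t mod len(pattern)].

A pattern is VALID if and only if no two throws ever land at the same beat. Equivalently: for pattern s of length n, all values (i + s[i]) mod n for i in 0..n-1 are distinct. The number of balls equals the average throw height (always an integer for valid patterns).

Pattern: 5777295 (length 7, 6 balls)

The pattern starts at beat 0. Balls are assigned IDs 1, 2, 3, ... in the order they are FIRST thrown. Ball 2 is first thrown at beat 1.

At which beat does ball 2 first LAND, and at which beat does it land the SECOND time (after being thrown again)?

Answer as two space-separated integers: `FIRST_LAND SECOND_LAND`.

Answer: 8 15

Derivation:
Beat 0 (L): throw ball1 h=5 -> lands@5:R; in-air after throw: [b1@5:R]
Beat 1 (R): throw ball2 h=7 -> lands@8:L; in-air after throw: [b1@5:R b2@8:L]
Beat 2 (L): throw ball3 h=7 -> lands@9:R; in-air after throw: [b1@5:R b2@8:L b3@9:R]
Beat 3 (R): throw ball4 h=7 -> lands@10:L; in-air after throw: [b1@5:R b2@8:L b3@9:R b4@10:L]
Beat 4 (L): throw ball5 h=2 -> lands@6:L; in-air after throw: [b1@5:R b5@6:L b2@8:L b3@9:R b4@10:L]
Beat 5 (R): throw ball1 h=9 -> lands@14:L; in-air after throw: [b5@6:L b2@8:L b3@9:R b4@10:L b1@14:L]
Beat 6 (L): throw ball5 h=5 -> lands@11:R; in-air after throw: [b2@8:L b3@9:R b4@10:L b5@11:R b1@14:L]
Beat 7 (R): throw ball6 h=5 -> lands@12:L; in-air after throw: [b2@8:L b3@9:R b4@10:L b5@11:R b6@12:L b1@14:L]
Beat 8 (L): throw ball2 h=7 -> lands@15:R; in-air after throw: [b3@9:R b4@10:L b5@11:R b6@12:L b1@14:L b2@15:R]
Beat 9 (R): throw ball3 h=7 -> lands@16:L; in-air after throw: [b4@10:L b5@11:R b6@12:L b1@14:L b2@15:R b3@16:L]
Beat 10 (L): throw ball4 h=7 -> lands@17:R; in-air after throw: [b5@11:R b6@12:L b1@14:L b2@15:R b3@16:L b4@17:R]
Beat 11 (R): throw ball5 h=2 -> lands@13:R; in-air after throw: [b6@12:L b5@13:R b1@14:L b2@15:R b3@16:L b4@17:R]
Beat 12 (L): throw ball6 h=9 -> lands@21:R; in-air after throw: [b5@13:R b1@14:L b2@15:R b3@16:L b4@17:R b6@21:R]
Beat 13 (R): throw ball5 h=5 -> lands@18:L; in-air after throw: [b1@14:L b2@15:R b3@16:L b4@17:R b5@18:L b6@21:R]
Beat 14 (L): throw ball1 h=5 -> lands@19:R; in-air after throw: [b2@15:R b3@16:L b4@17:R b5@18:L b1@19:R b6@21:R]
Beat 15 (R): throw ball2 h=7 -> lands@22:L; in-air after throw: [b3@16:L b4@17:R b5@18:L b1@19:R b6@21:R b2@22:L]
Ball 2: thrown@1 h=7 -> first land @8; rethrown@8 h=7 -> second land @15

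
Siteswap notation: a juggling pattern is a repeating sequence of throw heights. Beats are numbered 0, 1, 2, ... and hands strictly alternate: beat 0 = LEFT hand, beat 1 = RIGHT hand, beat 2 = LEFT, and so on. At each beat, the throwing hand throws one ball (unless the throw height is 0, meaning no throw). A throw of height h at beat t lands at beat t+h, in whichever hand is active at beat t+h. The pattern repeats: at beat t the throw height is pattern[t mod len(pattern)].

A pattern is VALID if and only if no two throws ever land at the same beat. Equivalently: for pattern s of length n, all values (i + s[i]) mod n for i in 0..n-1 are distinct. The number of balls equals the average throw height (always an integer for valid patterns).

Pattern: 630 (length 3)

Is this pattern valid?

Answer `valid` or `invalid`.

Answer: valid

Derivation:
i=0: (i + s[i]) mod n = (0 + 6) mod 3 = 0
i=1: (i + s[i]) mod n = (1 + 3) mod 3 = 1
i=2: (i + s[i]) mod n = (2 + 0) mod 3 = 2
Residues: [0, 1, 2], distinct: True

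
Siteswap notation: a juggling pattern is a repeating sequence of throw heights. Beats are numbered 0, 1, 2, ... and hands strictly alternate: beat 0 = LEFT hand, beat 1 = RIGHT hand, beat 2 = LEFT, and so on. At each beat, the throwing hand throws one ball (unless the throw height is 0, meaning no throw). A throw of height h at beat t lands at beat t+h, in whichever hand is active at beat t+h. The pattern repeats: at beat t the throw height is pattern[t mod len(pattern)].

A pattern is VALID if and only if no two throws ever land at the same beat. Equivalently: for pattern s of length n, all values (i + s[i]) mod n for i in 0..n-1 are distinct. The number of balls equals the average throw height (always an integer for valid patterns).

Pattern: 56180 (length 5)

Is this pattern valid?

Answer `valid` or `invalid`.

i=0: (i + s[i]) mod n = (0 + 5) mod 5 = 0
i=1: (i + s[i]) mod n = (1 + 6) mod 5 = 2
i=2: (i + s[i]) mod n = (2 + 1) mod 5 = 3
i=3: (i + s[i]) mod n = (3 + 8) mod 5 = 1
i=4: (i + s[i]) mod n = (4 + 0) mod 5 = 4
Residues: [0, 2, 3, 1, 4], distinct: True

Answer: valid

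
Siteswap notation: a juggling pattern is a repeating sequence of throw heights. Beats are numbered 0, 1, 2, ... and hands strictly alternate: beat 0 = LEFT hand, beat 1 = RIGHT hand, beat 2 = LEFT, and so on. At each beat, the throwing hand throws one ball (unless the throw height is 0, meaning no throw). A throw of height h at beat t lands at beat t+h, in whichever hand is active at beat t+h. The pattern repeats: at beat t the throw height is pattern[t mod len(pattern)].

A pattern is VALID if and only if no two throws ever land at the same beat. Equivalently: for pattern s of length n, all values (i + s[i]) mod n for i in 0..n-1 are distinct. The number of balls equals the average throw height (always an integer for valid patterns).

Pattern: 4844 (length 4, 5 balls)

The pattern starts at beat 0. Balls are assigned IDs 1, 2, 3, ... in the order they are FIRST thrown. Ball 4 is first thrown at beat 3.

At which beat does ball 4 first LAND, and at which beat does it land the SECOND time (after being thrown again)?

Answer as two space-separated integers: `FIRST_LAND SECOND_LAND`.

Beat 0 (L): throw ball1 h=4 -> lands@4:L; in-air after throw: [b1@4:L]
Beat 1 (R): throw ball2 h=8 -> lands@9:R; in-air after throw: [b1@4:L b2@9:R]
Beat 2 (L): throw ball3 h=4 -> lands@6:L; in-air after throw: [b1@4:L b3@6:L b2@9:R]
Beat 3 (R): throw ball4 h=4 -> lands@7:R; in-air after throw: [b1@4:L b3@6:L b4@7:R b2@9:R]
Beat 4 (L): throw ball1 h=4 -> lands@8:L; in-air after throw: [b3@6:L b4@7:R b1@8:L b2@9:R]
Beat 5 (R): throw ball5 h=8 -> lands@13:R; in-air after throw: [b3@6:L b4@7:R b1@8:L b2@9:R b5@13:R]
Beat 6 (L): throw ball3 h=4 -> lands@10:L; in-air after throw: [b4@7:R b1@8:L b2@9:R b3@10:L b5@13:R]
Beat 7 (R): throw ball4 h=4 -> lands@11:R; in-air after throw: [b1@8:L b2@9:R b3@10:L b4@11:R b5@13:R]
Beat 8 (L): throw ball1 h=4 -> lands@12:L; in-air after throw: [b2@9:R b3@10:L b4@11:R b1@12:L b5@13:R]
Beat 9 (R): throw ball2 h=8 -> lands@17:R; in-air after throw: [b3@10:L b4@11:R b1@12:L b5@13:R b2@17:R]
Beat 10 (L): throw ball3 h=4 -> lands@14:L; in-air after throw: [b4@11:R b1@12:L b5@13:R b3@14:L b2@17:R]
Beat 11 (R): throw ball4 h=4 -> lands@15:R; in-air after throw: [b1@12:L b5@13:R b3@14:L b4@15:R b2@17:R]
Ball 4: thrown@3 h=4 -> first land @7; rethrown@7 h=4 -> second land @11

Answer: 7 11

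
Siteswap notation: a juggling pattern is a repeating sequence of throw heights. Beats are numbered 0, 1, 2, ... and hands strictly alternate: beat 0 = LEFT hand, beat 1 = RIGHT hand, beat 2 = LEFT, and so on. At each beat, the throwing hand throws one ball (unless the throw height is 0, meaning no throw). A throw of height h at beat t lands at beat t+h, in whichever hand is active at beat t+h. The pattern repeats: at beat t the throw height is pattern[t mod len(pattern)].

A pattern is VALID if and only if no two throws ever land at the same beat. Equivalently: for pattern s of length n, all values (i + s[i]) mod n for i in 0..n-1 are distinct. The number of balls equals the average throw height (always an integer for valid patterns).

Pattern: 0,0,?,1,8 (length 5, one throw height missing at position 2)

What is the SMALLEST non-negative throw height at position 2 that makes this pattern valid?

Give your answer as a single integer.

Answer: 1

Derivation:
i=0: (0 + 0) mod 5 = 0
i=1: (1 + 0) mod 5 = 1
i=2: s[i]=? (unknown)
i=3: (3 + 1) mod 5 = 4
i=4: (4 + 8) mod 5 = 2
Known residues: [0, 1, 2, 4]; need a permutation of 0..4, so missing residue r = 3
Need (2 + s) mod 5 = 3; smallest s = (3 - 2) mod 5 = 1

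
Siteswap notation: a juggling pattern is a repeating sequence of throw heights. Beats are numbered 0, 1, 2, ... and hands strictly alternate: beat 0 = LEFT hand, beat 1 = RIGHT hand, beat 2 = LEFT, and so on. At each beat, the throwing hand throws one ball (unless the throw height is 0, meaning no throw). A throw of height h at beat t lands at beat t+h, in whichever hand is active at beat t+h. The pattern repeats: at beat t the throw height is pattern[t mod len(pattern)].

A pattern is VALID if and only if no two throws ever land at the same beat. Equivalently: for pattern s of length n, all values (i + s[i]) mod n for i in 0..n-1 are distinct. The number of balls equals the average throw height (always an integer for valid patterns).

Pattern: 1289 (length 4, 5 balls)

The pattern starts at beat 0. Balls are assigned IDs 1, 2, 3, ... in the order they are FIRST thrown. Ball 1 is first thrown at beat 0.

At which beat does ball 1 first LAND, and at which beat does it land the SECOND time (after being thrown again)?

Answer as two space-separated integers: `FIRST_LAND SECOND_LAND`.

Beat 0 (L): throw ball1 h=1 -> lands@1:R; in-air after throw: [b1@1:R]
Beat 1 (R): throw ball1 h=2 -> lands@3:R; in-air after throw: [b1@3:R]
Beat 2 (L): throw ball2 h=8 -> lands@10:L; in-air after throw: [b1@3:R b2@10:L]
Beat 3 (R): throw ball1 h=9 -> lands@12:L; in-air after throw: [b2@10:L b1@12:L]
Ball 1: thrown@0 h=1 -> first land @1; rethrown@1 h=2 -> second land @3

Answer: 1 3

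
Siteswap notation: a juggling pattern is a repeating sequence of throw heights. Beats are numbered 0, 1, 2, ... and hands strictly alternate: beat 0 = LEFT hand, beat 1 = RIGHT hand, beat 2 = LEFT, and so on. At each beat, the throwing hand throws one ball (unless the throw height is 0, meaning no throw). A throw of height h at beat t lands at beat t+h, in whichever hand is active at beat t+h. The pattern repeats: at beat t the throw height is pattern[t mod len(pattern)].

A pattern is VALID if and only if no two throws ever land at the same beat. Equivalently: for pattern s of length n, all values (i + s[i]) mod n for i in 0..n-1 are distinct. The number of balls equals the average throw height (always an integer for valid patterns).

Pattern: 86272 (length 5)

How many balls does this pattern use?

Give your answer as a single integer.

Pattern = [8, 6, 2, 7, 2], length n = 5
  position 0: throw height = 8, running sum = 8
  position 1: throw height = 6, running sum = 14
  position 2: throw height = 2, running sum = 16
  position 3: throw height = 7, running sum = 23
  position 4: throw height = 2, running sum = 25
Total sum = 25; balls = sum / n = 25 / 5 = 5

Answer: 5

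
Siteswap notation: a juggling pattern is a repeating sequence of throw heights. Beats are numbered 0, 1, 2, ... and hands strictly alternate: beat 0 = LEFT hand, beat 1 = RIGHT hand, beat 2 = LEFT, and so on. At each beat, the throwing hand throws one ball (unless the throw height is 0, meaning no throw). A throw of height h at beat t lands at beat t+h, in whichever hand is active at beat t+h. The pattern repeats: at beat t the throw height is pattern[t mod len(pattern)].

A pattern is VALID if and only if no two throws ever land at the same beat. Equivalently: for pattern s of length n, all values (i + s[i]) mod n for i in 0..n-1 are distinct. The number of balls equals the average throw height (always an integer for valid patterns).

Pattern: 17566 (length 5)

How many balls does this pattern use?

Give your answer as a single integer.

Answer: 5

Derivation:
Pattern = [1, 7, 5, 6, 6], length n = 5
  position 0: throw height = 1, running sum = 1
  position 1: throw height = 7, running sum = 8
  position 2: throw height = 5, running sum = 13
  position 3: throw height = 6, running sum = 19
  position 4: throw height = 6, running sum = 25
Total sum = 25; balls = sum / n = 25 / 5 = 5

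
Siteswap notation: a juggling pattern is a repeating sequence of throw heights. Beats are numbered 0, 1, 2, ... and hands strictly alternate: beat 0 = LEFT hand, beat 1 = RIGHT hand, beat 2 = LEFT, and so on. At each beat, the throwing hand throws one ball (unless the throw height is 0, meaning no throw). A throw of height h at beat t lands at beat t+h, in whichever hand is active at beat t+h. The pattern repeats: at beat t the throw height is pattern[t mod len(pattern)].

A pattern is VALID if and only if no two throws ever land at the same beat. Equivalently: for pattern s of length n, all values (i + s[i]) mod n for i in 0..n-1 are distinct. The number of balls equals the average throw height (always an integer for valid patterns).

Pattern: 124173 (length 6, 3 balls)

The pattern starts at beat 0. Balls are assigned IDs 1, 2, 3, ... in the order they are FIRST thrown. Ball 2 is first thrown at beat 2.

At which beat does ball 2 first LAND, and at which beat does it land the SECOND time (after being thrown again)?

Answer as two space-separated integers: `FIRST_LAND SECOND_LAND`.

Beat 0 (L): throw ball1 h=1 -> lands@1:R; in-air after throw: [b1@1:R]
Beat 1 (R): throw ball1 h=2 -> lands@3:R; in-air after throw: [b1@3:R]
Beat 2 (L): throw ball2 h=4 -> lands@6:L; in-air after throw: [b1@3:R b2@6:L]
Beat 3 (R): throw ball1 h=1 -> lands@4:L; in-air after throw: [b1@4:L b2@6:L]
Beat 4 (L): throw ball1 h=7 -> lands@11:R; in-air after throw: [b2@6:L b1@11:R]
Beat 5 (R): throw ball3 h=3 -> lands@8:L; in-air after throw: [b2@6:L b3@8:L b1@11:R]
Beat 6 (L): throw ball2 h=1 -> lands@7:R; in-air after throw: [b2@7:R b3@8:L b1@11:R]
Beat 7 (R): throw ball2 h=2 -> lands@9:R; in-air after throw: [b3@8:L b2@9:R b1@11:R]
Ball 2: thrown@2 h=4 -> first land @6; rethrown@6 h=1 -> second land @7

Answer: 6 7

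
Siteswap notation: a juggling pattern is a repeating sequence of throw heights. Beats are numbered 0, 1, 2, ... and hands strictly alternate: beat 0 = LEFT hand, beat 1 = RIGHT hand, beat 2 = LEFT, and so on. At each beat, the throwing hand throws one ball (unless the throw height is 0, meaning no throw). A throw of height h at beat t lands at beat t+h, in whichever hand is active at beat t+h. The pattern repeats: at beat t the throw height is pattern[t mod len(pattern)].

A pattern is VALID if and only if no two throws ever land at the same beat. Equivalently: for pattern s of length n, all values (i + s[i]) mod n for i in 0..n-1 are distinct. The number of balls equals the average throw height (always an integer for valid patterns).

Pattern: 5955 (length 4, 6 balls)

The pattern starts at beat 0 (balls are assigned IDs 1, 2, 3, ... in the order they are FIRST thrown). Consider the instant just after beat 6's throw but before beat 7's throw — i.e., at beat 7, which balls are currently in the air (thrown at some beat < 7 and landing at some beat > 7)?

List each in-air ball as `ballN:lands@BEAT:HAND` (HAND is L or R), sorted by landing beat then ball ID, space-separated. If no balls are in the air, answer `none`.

Answer: ball4:lands@8:L ball5:lands@9:R ball2:lands@10:L ball6:lands@11:R ball1:lands@14:L

Derivation:
Beat 0 (L): throw ball1 h=5 -> lands@5:R; in-air after throw: [b1@5:R]
Beat 1 (R): throw ball2 h=9 -> lands@10:L; in-air after throw: [b1@5:R b2@10:L]
Beat 2 (L): throw ball3 h=5 -> lands@7:R; in-air after throw: [b1@5:R b3@7:R b2@10:L]
Beat 3 (R): throw ball4 h=5 -> lands@8:L; in-air after throw: [b1@5:R b3@7:R b4@8:L b2@10:L]
Beat 4 (L): throw ball5 h=5 -> lands@9:R; in-air after throw: [b1@5:R b3@7:R b4@8:L b5@9:R b2@10:L]
Beat 5 (R): throw ball1 h=9 -> lands@14:L; in-air after throw: [b3@7:R b4@8:L b5@9:R b2@10:L b1@14:L]
Beat 6 (L): throw ball6 h=5 -> lands@11:R; in-air after throw: [b3@7:R b4@8:L b5@9:R b2@10:L b6@11:R b1@14:L]
Beat 7 (R): throw ball3 h=5 -> lands@12:L; in-air after throw: [b4@8:L b5@9:R b2@10:L b6@11:R b3@12:L b1@14:L]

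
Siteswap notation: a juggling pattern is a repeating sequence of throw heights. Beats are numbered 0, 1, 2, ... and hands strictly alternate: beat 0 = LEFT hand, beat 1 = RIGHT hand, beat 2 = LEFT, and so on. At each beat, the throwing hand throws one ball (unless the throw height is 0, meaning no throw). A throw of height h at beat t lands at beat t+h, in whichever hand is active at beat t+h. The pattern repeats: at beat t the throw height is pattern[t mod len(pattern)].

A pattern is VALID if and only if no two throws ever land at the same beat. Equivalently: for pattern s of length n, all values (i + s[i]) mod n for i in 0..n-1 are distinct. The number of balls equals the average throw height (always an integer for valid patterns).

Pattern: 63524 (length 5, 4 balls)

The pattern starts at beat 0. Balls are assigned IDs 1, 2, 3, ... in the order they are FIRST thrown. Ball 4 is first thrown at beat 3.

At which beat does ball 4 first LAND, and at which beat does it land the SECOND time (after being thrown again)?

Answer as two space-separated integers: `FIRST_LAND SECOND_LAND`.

Answer: 5 11

Derivation:
Beat 0 (L): throw ball1 h=6 -> lands@6:L; in-air after throw: [b1@6:L]
Beat 1 (R): throw ball2 h=3 -> lands@4:L; in-air after throw: [b2@4:L b1@6:L]
Beat 2 (L): throw ball3 h=5 -> lands@7:R; in-air after throw: [b2@4:L b1@6:L b3@7:R]
Beat 3 (R): throw ball4 h=2 -> lands@5:R; in-air after throw: [b2@4:L b4@5:R b1@6:L b3@7:R]
Beat 4 (L): throw ball2 h=4 -> lands@8:L; in-air after throw: [b4@5:R b1@6:L b3@7:R b2@8:L]
Beat 5 (R): throw ball4 h=6 -> lands@11:R; in-air after throw: [b1@6:L b3@7:R b2@8:L b4@11:R]
Beat 6 (L): throw ball1 h=3 -> lands@9:R; in-air after throw: [b3@7:R b2@8:L b1@9:R b4@11:R]
Beat 7 (R): throw ball3 h=5 -> lands@12:L; in-air after throw: [b2@8:L b1@9:R b4@11:R b3@12:L]
Beat 8 (L): throw ball2 h=2 -> lands@10:L; in-air after throw: [b1@9:R b2@10:L b4@11:R b3@12:L]
Beat 9 (R): throw ball1 h=4 -> lands@13:R; in-air after throw: [b2@10:L b4@11:R b3@12:L b1@13:R]
Beat 10 (L): throw ball2 h=6 -> lands@16:L; in-air after throw: [b4@11:R b3@12:L b1@13:R b2@16:L]
Beat 11 (R): throw ball4 h=3 -> lands@14:L; in-air after throw: [b3@12:L b1@13:R b4@14:L b2@16:L]
Ball 4: thrown@3 h=2 -> first land @5; rethrown@5 h=6 -> second land @11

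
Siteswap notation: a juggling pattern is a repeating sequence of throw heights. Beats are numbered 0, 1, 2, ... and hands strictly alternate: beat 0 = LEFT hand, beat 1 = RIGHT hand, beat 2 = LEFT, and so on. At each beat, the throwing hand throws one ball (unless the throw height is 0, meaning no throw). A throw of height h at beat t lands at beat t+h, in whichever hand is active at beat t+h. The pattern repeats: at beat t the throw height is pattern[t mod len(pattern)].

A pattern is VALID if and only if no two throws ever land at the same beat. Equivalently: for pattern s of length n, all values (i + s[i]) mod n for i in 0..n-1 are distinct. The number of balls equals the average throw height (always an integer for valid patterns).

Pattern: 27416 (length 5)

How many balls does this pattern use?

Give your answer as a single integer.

Pattern = [2, 7, 4, 1, 6], length n = 5
  position 0: throw height = 2, running sum = 2
  position 1: throw height = 7, running sum = 9
  position 2: throw height = 4, running sum = 13
  position 3: throw height = 1, running sum = 14
  position 4: throw height = 6, running sum = 20
Total sum = 20; balls = sum / n = 20 / 5 = 4

Answer: 4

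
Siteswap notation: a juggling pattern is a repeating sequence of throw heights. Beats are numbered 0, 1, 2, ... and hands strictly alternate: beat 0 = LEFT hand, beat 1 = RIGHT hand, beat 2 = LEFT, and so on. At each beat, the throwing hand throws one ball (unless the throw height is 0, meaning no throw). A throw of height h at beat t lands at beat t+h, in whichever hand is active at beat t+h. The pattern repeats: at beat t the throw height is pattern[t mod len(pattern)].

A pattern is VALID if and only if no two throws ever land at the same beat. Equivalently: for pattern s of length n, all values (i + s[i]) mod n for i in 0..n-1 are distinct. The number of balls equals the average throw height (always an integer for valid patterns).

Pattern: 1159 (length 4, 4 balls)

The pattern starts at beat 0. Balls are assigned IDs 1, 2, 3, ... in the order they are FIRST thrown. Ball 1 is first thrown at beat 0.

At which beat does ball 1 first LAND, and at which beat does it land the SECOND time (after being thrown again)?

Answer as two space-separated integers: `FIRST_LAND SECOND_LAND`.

Beat 0 (L): throw ball1 h=1 -> lands@1:R; in-air after throw: [b1@1:R]
Beat 1 (R): throw ball1 h=1 -> lands@2:L; in-air after throw: [b1@2:L]
Beat 2 (L): throw ball1 h=5 -> lands@7:R; in-air after throw: [b1@7:R]
Ball 1: thrown@0 h=1 -> first land @1; rethrown@1 h=1 -> second land @2

Answer: 1 2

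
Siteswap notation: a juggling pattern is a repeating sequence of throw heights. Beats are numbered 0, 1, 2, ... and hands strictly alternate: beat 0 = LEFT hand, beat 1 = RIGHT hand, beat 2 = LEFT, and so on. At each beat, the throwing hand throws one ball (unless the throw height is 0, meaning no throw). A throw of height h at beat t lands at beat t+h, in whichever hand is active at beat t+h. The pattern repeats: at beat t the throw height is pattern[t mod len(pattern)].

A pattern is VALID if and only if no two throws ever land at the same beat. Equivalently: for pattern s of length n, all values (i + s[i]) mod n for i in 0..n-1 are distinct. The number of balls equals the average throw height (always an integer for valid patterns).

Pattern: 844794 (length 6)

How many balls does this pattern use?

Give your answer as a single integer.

Answer: 6

Derivation:
Pattern = [8, 4, 4, 7, 9, 4], length n = 6
  position 0: throw height = 8, running sum = 8
  position 1: throw height = 4, running sum = 12
  position 2: throw height = 4, running sum = 16
  position 3: throw height = 7, running sum = 23
  position 4: throw height = 9, running sum = 32
  position 5: throw height = 4, running sum = 36
Total sum = 36; balls = sum / n = 36 / 6 = 6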